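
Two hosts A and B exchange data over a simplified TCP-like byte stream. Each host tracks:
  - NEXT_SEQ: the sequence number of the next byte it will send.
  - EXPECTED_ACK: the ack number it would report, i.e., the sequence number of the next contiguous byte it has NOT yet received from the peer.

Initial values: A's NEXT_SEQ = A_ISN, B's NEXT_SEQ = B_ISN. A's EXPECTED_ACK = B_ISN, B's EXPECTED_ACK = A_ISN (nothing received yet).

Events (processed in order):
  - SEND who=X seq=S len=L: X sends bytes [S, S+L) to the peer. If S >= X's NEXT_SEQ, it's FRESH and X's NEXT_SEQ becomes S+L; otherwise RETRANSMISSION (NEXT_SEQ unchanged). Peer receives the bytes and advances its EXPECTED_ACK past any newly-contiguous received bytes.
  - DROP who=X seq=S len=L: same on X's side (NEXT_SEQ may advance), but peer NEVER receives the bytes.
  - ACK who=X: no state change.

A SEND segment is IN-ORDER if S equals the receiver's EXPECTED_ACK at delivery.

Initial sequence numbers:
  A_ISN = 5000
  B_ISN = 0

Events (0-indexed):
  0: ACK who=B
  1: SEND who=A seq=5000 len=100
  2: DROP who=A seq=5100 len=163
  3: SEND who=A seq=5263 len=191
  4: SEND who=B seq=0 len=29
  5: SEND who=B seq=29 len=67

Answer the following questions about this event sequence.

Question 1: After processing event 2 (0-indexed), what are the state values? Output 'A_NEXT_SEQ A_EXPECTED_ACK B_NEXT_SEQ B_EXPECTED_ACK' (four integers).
After event 0: A_seq=5000 A_ack=0 B_seq=0 B_ack=5000
After event 1: A_seq=5100 A_ack=0 B_seq=0 B_ack=5100
After event 2: A_seq=5263 A_ack=0 B_seq=0 B_ack=5100

5263 0 0 5100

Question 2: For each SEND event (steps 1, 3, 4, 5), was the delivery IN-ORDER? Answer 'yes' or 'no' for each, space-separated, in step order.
Answer: yes no yes yes

Derivation:
Step 1: SEND seq=5000 -> in-order
Step 3: SEND seq=5263 -> out-of-order
Step 4: SEND seq=0 -> in-order
Step 5: SEND seq=29 -> in-order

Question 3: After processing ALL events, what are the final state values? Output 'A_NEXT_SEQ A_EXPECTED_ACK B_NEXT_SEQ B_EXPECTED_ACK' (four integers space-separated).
Answer: 5454 96 96 5100

Derivation:
After event 0: A_seq=5000 A_ack=0 B_seq=0 B_ack=5000
After event 1: A_seq=5100 A_ack=0 B_seq=0 B_ack=5100
After event 2: A_seq=5263 A_ack=0 B_seq=0 B_ack=5100
After event 3: A_seq=5454 A_ack=0 B_seq=0 B_ack=5100
After event 4: A_seq=5454 A_ack=29 B_seq=29 B_ack=5100
After event 5: A_seq=5454 A_ack=96 B_seq=96 B_ack=5100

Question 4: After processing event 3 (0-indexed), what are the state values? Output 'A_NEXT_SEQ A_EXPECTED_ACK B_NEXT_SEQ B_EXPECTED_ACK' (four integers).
After event 0: A_seq=5000 A_ack=0 B_seq=0 B_ack=5000
After event 1: A_seq=5100 A_ack=0 B_seq=0 B_ack=5100
After event 2: A_seq=5263 A_ack=0 B_seq=0 B_ack=5100
After event 3: A_seq=5454 A_ack=0 B_seq=0 B_ack=5100

5454 0 0 5100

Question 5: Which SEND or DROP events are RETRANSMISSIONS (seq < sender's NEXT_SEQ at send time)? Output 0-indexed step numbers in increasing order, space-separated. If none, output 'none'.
Answer: none

Derivation:
Step 1: SEND seq=5000 -> fresh
Step 2: DROP seq=5100 -> fresh
Step 3: SEND seq=5263 -> fresh
Step 4: SEND seq=0 -> fresh
Step 5: SEND seq=29 -> fresh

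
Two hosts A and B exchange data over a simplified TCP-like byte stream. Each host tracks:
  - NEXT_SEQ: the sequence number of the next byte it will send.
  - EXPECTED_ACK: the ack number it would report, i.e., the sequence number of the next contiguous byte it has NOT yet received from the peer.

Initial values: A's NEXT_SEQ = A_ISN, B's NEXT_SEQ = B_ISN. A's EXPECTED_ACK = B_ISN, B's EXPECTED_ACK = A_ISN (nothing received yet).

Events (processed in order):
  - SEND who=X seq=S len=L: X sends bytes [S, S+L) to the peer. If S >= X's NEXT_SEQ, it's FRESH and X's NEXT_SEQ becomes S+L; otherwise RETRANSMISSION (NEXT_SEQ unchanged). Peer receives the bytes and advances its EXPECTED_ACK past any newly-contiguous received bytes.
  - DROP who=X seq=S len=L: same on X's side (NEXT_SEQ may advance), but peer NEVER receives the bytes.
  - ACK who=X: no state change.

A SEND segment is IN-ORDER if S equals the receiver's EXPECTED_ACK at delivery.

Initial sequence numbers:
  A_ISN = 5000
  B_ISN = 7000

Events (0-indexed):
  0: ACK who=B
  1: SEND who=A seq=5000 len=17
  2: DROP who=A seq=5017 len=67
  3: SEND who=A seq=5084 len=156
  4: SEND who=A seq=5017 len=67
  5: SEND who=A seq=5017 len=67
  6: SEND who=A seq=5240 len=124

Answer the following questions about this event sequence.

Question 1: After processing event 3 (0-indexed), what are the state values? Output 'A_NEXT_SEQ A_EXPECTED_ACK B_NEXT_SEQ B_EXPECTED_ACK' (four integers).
After event 0: A_seq=5000 A_ack=7000 B_seq=7000 B_ack=5000
After event 1: A_seq=5017 A_ack=7000 B_seq=7000 B_ack=5017
After event 2: A_seq=5084 A_ack=7000 B_seq=7000 B_ack=5017
After event 3: A_seq=5240 A_ack=7000 B_seq=7000 B_ack=5017

5240 7000 7000 5017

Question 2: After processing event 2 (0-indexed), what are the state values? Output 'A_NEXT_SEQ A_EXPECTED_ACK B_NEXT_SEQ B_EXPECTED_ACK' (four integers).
After event 0: A_seq=5000 A_ack=7000 B_seq=7000 B_ack=5000
After event 1: A_seq=5017 A_ack=7000 B_seq=7000 B_ack=5017
After event 2: A_seq=5084 A_ack=7000 B_seq=7000 B_ack=5017

5084 7000 7000 5017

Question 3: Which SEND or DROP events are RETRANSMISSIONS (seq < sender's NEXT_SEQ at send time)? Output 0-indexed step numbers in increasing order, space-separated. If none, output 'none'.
Step 1: SEND seq=5000 -> fresh
Step 2: DROP seq=5017 -> fresh
Step 3: SEND seq=5084 -> fresh
Step 4: SEND seq=5017 -> retransmit
Step 5: SEND seq=5017 -> retransmit
Step 6: SEND seq=5240 -> fresh

Answer: 4 5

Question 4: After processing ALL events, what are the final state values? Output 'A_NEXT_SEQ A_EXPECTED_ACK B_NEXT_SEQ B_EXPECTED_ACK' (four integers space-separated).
Answer: 5364 7000 7000 5364

Derivation:
After event 0: A_seq=5000 A_ack=7000 B_seq=7000 B_ack=5000
After event 1: A_seq=5017 A_ack=7000 B_seq=7000 B_ack=5017
After event 2: A_seq=5084 A_ack=7000 B_seq=7000 B_ack=5017
After event 3: A_seq=5240 A_ack=7000 B_seq=7000 B_ack=5017
After event 4: A_seq=5240 A_ack=7000 B_seq=7000 B_ack=5240
After event 5: A_seq=5240 A_ack=7000 B_seq=7000 B_ack=5240
After event 6: A_seq=5364 A_ack=7000 B_seq=7000 B_ack=5364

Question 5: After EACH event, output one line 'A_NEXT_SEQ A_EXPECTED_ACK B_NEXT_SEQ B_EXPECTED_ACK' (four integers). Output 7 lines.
5000 7000 7000 5000
5017 7000 7000 5017
5084 7000 7000 5017
5240 7000 7000 5017
5240 7000 7000 5240
5240 7000 7000 5240
5364 7000 7000 5364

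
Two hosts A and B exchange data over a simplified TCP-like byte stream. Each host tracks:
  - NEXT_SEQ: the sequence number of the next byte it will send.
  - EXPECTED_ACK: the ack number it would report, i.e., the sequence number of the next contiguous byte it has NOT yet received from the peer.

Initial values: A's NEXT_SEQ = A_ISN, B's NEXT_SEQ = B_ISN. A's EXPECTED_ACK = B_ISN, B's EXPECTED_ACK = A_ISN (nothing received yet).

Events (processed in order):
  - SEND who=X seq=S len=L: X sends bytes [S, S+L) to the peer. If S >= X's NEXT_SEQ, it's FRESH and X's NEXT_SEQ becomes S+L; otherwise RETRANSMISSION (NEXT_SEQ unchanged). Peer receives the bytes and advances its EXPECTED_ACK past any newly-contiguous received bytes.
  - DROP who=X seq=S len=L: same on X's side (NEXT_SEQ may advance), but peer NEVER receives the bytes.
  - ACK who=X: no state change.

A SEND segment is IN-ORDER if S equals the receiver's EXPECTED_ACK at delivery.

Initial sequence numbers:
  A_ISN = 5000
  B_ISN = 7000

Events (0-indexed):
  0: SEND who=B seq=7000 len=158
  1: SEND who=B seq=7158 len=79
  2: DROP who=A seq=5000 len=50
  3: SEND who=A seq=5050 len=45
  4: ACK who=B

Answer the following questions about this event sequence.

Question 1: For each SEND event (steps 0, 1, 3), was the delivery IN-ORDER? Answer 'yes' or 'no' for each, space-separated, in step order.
Step 0: SEND seq=7000 -> in-order
Step 1: SEND seq=7158 -> in-order
Step 3: SEND seq=5050 -> out-of-order

Answer: yes yes no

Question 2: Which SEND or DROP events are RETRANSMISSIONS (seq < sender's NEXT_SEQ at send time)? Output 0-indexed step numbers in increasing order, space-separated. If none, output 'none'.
Answer: none

Derivation:
Step 0: SEND seq=7000 -> fresh
Step 1: SEND seq=7158 -> fresh
Step 2: DROP seq=5000 -> fresh
Step 3: SEND seq=5050 -> fresh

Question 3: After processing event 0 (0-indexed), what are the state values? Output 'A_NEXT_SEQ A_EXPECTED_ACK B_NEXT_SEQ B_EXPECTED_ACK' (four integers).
After event 0: A_seq=5000 A_ack=7158 B_seq=7158 B_ack=5000

5000 7158 7158 5000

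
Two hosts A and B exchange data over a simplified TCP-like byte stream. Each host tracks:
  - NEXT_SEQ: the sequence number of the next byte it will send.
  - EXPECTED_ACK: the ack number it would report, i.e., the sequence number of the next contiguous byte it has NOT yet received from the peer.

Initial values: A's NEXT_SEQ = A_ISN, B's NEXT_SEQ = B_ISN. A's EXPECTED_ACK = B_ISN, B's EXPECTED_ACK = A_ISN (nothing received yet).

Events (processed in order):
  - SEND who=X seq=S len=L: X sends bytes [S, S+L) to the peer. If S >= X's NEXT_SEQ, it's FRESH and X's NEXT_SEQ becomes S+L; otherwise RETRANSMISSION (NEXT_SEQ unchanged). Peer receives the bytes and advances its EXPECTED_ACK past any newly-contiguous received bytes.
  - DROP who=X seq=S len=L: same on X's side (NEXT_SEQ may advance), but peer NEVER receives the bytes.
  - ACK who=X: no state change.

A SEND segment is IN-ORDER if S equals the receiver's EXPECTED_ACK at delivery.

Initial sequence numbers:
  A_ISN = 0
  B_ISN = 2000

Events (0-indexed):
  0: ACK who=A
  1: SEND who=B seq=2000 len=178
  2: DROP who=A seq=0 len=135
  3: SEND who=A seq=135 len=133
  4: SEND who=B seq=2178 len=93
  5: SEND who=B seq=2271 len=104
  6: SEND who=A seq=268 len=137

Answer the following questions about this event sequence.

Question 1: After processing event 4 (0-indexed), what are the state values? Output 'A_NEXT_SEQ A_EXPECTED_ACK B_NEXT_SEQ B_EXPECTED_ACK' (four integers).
After event 0: A_seq=0 A_ack=2000 B_seq=2000 B_ack=0
After event 1: A_seq=0 A_ack=2178 B_seq=2178 B_ack=0
After event 2: A_seq=135 A_ack=2178 B_seq=2178 B_ack=0
After event 3: A_seq=268 A_ack=2178 B_seq=2178 B_ack=0
After event 4: A_seq=268 A_ack=2271 B_seq=2271 B_ack=0

268 2271 2271 0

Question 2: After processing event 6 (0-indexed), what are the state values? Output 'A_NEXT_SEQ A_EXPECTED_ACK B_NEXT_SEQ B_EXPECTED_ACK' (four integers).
After event 0: A_seq=0 A_ack=2000 B_seq=2000 B_ack=0
After event 1: A_seq=0 A_ack=2178 B_seq=2178 B_ack=0
After event 2: A_seq=135 A_ack=2178 B_seq=2178 B_ack=0
After event 3: A_seq=268 A_ack=2178 B_seq=2178 B_ack=0
After event 4: A_seq=268 A_ack=2271 B_seq=2271 B_ack=0
After event 5: A_seq=268 A_ack=2375 B_seq=2375 B_ack=0
After event 6: A_seq=405 A_ack=2375 B_seq=2375 B_ack=0

405 2375 2375 0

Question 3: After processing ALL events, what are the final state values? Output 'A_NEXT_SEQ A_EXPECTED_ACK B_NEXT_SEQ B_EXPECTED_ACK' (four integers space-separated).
After event 0: A_seq=0 A_ack=2000 B_seq=2000 B_ack=0
After event 1: A_seq=0 A_ack=2178 B_seq=2178 B_ack=0
After event 2: A_seq=135 A_ack=2178 B_seq=2178 B_ack=0
After event 3: A_seq=268 A_ack=2178 B_seq=2178 B_ack=0
After event 4: A_seq=268 A_ack=2271 B_seq=2271 B_ack=0
After event 5: A_seq=268 A_ack=2375 B_seq=2375 B_ack=0
After event 6: A_seq=405 A_ack=2375 B_seq=2375 B_ack=0

Answer: 405 2375 2375 0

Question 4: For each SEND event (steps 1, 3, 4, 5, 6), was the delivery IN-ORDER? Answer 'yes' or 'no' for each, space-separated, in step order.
Answer: yes no yes yes no

Derivation:
Step 1: SEND seq=2000 -> in-order
Step 3: SEND seq=135 -> out-of-order
Step 4: SEND seq=2178 -> in-order
Step 5: SEND seq=2271 -> in-order
Step 6: SEND seq=268 -> out-of-order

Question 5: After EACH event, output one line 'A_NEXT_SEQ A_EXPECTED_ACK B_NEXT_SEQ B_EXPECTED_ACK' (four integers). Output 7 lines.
0 2000 2000 0
0 2178 2178 0
135 2178 2178 0
268 2178 2178 0
268 2271 2271 0
268 2375 2375 0
405 2375 2375 0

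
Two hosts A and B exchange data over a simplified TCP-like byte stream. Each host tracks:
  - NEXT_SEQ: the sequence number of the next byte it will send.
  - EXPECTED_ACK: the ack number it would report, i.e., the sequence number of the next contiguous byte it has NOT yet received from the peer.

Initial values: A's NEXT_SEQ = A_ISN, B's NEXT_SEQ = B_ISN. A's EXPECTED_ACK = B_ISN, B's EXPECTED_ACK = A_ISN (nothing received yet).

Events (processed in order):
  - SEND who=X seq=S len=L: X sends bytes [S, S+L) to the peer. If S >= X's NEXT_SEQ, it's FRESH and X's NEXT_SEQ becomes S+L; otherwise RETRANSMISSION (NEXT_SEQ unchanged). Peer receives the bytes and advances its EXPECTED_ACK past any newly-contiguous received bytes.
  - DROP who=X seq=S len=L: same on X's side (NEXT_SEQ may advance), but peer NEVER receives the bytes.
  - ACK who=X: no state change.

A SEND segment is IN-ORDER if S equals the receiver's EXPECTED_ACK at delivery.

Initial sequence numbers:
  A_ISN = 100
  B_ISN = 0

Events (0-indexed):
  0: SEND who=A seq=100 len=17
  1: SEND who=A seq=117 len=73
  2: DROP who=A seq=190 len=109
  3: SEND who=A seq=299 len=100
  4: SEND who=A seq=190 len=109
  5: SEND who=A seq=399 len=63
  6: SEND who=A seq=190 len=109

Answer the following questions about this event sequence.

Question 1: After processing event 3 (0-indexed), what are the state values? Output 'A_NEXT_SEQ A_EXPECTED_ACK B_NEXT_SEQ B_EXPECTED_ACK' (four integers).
After event 0: A_seq=117 A_ack=0 B_seq=0 B_ack=117
After event 1: A_seq=190 A_ack=0 B_seq=0 B_ack=190
After event 2: A_seq=299 A_ack=0 B_seq=0 B_ack=190
After event 3: A_seq=399 A_ack=0 B_seq=0 B_ack=190

399 0 0 190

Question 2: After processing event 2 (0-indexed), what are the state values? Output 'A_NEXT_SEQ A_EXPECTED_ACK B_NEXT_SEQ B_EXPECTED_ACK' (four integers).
After event 0: A_seq=117 A_ack=0 B_seq=0 B_ack=117
After event 1: A_seq=190 A_ack=0 B_seq=0 B_ack=190
After event 2: A_seq=299 A_ack=0 B_seq=0 B_ack=190

299 0 0 190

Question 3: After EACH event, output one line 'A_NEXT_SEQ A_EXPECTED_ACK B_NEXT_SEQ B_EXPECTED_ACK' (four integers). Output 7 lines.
117 0 0 117
190 0 0 190
299 0 0 190
399 0 0 190
399 0 0 399
462 0 0 462
462 0 0 462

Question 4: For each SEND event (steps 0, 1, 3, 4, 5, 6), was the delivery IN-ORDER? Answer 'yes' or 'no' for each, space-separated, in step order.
Answer: yes yes no yes yes no

Derivation:
Step 0: SEND seq=100 -> in-order
Step 1: SEND seq=117 -> in-order
Step 3: SEND seq=299 -> out-of-order
Step 4: SEND seq=190 -> in-order
Step 5: SEND seq=399 -> in-order
Step 6: SEND seq=190 -> out-of-order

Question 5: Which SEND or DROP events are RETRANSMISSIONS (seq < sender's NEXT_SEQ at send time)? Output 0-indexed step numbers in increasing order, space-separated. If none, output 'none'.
Step 0: SEND seq=100 -> fresh
Step 1: SEND seq=117 -> fresh
Step 2: DROP seq=190 -> fresh
Step 3: SEND seq=299 -> fresh
Step 4: SEND seq=190 -> retransmit
Step 5: SEND seq=399 -> fresh
Step 6: SEND seq=190 -> retransmit

Answer: 4 6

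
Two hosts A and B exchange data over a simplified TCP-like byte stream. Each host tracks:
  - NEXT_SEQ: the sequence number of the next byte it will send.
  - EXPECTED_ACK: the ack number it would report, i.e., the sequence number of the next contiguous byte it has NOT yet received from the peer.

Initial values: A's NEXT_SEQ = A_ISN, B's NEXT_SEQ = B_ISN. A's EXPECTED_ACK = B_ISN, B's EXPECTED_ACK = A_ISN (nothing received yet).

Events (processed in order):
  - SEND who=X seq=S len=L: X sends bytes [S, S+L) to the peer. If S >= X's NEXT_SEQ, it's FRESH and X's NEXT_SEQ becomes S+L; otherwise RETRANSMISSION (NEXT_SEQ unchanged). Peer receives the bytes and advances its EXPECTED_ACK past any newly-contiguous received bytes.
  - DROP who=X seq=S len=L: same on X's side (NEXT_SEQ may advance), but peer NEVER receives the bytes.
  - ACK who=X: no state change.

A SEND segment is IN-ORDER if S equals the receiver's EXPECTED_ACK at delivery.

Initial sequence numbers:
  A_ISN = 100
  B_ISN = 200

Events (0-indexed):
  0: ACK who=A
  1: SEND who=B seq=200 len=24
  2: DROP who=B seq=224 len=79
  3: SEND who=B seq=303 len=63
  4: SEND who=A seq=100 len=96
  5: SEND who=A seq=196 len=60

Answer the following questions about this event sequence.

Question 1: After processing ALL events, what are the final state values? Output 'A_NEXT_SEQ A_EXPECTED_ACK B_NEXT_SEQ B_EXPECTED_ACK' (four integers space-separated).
Answer: 256 224 366 256

Derivation:
After event 0: A_seq=100 A_ack=200 B_seq=200 B_ack=100
After event 1: A_seq=100 A_ack=224 B_seq=224 B_ack=100
After event 2: A_seq=100 A_ack=224 B_seq=303 B_ack=100
After event 3: A_seq=100 A_ack=224 B_seq=366 B_ack=100
After event 4: A_seq=196 A_ack=224 B_seq=366 B_ack=196
After event 5: A_seq=256 A_ack=224 B_seq=366 B_ack=256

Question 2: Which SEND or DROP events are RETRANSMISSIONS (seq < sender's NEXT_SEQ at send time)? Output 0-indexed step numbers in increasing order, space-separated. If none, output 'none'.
Answer: none

Derivation:
Step 1: SEND seq=200 -> fresh
Step 2: DROP seq=224 -> fresh
Step 3: SEND seq=303 -> fresh
Step 4: SEND seq=100 -> fresh
Step 5: SEND seq=196 -> fresh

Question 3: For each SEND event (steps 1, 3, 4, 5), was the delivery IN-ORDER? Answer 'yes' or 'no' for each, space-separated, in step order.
Answer: yes no yes yes

Derivation:
Step 1: SEND seq=200 -> in-order
Step 3: SEND seq=303 -> out-of-order
Step 4: SEND seq=100 -> in-order
Step 5: SEND seq=196 -> in-order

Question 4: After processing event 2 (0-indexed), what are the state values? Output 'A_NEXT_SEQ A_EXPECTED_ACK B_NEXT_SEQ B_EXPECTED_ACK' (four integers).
After event 0: A_seq=100 A_ack=200 B_seq=200 B_ack=100
After event 1: A_seq=100 A_ack=224 B_seq=224 B_ack=100
After event 2: A_seq=100 A_ack=224 B_seq=303 B_ack=100

100 224 303 100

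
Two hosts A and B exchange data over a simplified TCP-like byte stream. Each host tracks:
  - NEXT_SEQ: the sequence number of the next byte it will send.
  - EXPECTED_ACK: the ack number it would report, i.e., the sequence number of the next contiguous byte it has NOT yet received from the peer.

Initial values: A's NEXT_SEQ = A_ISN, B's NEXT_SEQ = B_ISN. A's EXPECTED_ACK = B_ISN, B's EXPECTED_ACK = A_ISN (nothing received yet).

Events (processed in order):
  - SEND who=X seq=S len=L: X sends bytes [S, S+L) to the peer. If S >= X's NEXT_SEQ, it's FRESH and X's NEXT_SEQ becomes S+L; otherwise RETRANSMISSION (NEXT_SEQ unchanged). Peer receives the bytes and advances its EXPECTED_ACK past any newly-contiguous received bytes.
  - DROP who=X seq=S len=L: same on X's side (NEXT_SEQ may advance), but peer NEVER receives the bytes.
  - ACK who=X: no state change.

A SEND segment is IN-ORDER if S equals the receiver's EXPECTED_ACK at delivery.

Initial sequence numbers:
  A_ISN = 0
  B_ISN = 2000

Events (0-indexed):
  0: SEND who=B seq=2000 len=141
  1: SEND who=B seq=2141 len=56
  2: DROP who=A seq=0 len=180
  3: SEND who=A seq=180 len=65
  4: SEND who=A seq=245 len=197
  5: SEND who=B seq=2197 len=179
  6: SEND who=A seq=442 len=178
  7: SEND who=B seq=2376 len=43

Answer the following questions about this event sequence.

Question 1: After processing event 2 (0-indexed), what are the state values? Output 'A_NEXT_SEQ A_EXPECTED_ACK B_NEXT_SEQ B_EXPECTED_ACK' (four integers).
After event 0: A_seq=0 A_ack=2141 B_seq=2141 B_ack=0
After event 1: A_seq=0 A_ack=2197 B_seq=2197 B_ack=0
After event 2: A_seq=180 A_ack=2197 B_seq=2197 B_ack=0

180 2197 2197 0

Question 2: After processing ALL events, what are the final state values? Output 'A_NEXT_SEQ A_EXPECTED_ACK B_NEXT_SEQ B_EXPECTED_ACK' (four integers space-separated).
After event 0: A_seq=0 A_ack=2141 B_seq=2141 B_ack=0
After event 1: A_seq=0 A_ack=2197 B_seq=2197 B_ack=0
After event 2: A_seq=180 A_ack=2197 B_seq=2197 B_ack=0
After event 3: A_seq=245 A_ack=2197 B_seq=2197 B_ack=0
After event 4: A_seq=442 A_ack=2197 B_seq=2197 B_ack=0
After event 5: A_seq=442 A_ack=2376 B_seq=2376 B_ack=0
After event 6: A_seq=620 A_ack=2376 B_seq=2376 B_ack=0
After event 7: A_seq=620 A_ack=2419 B_seq=2419 B_ack=0

Answer: 620 2419 2419 0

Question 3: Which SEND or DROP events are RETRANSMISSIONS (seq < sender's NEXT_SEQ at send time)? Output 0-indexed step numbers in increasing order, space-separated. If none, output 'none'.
Step 0: SEND seq=2000 -> fresh
Step 1: SEND seq=2141 -> fresh
Step 2: DROP seq=0 -> fresh
Step 3: SEND seq=180 -> fresh
Step 4: SEND seq=245 -> fresh
Step 5: SEND seq=2197 -> fresh
Step 6: SEND seq=442 -> fresh
Step 7: SEND seq=2376 -> fresh

Answer: none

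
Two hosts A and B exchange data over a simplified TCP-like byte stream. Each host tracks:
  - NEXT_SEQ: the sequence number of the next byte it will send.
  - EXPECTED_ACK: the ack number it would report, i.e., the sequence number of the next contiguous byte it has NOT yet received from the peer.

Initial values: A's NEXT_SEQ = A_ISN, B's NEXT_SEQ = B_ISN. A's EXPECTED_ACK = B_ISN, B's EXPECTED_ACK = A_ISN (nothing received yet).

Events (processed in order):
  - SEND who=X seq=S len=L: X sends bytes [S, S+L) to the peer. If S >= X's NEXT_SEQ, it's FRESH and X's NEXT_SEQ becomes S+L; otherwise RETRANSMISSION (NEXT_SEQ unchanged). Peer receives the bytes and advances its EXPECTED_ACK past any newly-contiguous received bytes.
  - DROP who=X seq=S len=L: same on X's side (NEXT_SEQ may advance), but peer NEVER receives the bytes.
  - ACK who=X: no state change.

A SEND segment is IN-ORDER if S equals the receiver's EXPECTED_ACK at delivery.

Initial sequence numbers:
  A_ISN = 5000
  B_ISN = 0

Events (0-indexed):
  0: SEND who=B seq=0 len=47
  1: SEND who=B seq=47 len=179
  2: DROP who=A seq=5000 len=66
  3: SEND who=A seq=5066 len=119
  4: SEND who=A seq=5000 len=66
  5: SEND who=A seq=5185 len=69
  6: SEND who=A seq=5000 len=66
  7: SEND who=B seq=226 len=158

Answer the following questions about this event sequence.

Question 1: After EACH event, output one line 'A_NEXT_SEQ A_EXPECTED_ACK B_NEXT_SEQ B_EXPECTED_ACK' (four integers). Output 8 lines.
5000 47 47 5000
5000 226 226 5000
5066 226 226 5000
5185 226 226 5000
5185 226 226 5185
5254 226 226 5254
5254 226 226 5254
5254 384 384 5254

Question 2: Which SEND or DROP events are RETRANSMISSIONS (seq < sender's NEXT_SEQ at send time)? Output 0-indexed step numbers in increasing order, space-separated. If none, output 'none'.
Step 0: SEND seq=0 -> fresh
Step 1: SEND seq=47 -> fresh
Step 2: DROP seq=5000 -> fresh
Step 3: SEND seq=5066 -> fresh
Step 4: SEND seq=5000 -> retransmit
Step 5: SEND seq=5185 -> fresh
Step 6: SEND seq=5000 -> retransmit
Step 7: SEND seq=226 -> fresh

Answer: 4 6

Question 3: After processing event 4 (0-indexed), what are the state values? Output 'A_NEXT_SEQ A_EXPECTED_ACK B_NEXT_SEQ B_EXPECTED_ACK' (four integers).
After event 0: A_seq=5000 A_ack=47 B_seq=47 B_ack=5000
After event 1: A_seq=5000 A_ack=226 B_seq=226 B_ack=5000
After event 2: A_seq=5066 A_ack=226 B_seq=226 B_ack=5000
After event 3: A_seq=5185 A_ack=226 B_seq=226 B_ack=5000
After event 4: A_seq=5185 A_ack=226 B_seq=226 B_ack=5185

5185 226 226 5185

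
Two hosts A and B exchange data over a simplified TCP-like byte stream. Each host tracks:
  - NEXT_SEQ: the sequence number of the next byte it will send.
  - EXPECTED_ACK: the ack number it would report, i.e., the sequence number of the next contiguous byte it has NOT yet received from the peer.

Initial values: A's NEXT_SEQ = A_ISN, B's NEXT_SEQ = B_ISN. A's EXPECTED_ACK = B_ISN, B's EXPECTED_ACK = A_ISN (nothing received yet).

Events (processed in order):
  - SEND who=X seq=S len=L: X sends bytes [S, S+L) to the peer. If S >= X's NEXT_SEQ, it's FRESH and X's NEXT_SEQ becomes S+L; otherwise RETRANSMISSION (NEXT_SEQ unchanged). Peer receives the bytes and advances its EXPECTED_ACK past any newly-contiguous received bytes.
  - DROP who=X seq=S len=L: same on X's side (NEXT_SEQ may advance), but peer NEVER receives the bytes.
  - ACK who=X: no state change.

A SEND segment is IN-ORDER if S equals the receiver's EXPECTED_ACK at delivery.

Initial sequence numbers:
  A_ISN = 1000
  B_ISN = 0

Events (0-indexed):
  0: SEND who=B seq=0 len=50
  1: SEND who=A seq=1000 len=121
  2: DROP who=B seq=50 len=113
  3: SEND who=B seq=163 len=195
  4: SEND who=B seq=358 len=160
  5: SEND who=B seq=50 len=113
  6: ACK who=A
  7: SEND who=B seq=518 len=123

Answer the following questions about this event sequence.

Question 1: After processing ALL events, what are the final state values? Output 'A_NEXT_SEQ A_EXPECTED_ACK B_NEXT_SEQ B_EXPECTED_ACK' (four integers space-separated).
Answer: 1121 641 641 1121

Derivation:
After event 0: A_seq=1000 A_ack=50 B_seq=50 B_ack=1000
After event 1: A_seq=1121 A_ack=50 B_seq=50 B_ack=1121
After event 2: A_seq=1121 A_ack=50 B_seq=163 B_ack=1121
After event 3: A_seq=1121 A_ack=50 B_seq=358 B_ack=1121
After event 4: A_seq=1121 A_ack=50 B_seq=518 B_ack=1121
After event 5: A_seq=1121 A_ack=518 B_seq=518 B_ack=1121
After event 6: A_seq=1121 A_ack=518 B_seq=518 B_ack=1121
After event 7: A_seq=1121 A_ack=641 B_seq=641 B_ack=1121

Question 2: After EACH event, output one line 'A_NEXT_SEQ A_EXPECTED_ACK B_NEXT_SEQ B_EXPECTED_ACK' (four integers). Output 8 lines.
1000 50 50 1000
1121 50 50 1121
1121 50 163 1121
1121 50 358 1121
1121 50 518 1121
1121 518 518 1121
1121 518 518 1121
1121 641 641 1121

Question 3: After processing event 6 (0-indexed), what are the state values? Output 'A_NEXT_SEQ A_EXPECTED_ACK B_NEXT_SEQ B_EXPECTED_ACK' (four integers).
After event 0: A_seq=1000 A_ack=50 B_seq=50 B_ack=1000
After event 1: A_seq=1121 A_ack=50 B_seq=50 B_ack=1121
After event 2: A_seq=1121 A_ack=50 B_seq=163 B_ack=1121
After event 3: A_seq=1121 A_ack=50 B_seq=358 B_ack=1121
After event 4: A_seq=1121 A_ack=50 B_seq=518 B_ack=1121
After event 5: A_seq=1121 A_ack=518 B_seq=518 B_ack=1121
After event 6: A_seq=1121 A_ack=518 B_seq=518 B_ack=1121

1121 518 518 1121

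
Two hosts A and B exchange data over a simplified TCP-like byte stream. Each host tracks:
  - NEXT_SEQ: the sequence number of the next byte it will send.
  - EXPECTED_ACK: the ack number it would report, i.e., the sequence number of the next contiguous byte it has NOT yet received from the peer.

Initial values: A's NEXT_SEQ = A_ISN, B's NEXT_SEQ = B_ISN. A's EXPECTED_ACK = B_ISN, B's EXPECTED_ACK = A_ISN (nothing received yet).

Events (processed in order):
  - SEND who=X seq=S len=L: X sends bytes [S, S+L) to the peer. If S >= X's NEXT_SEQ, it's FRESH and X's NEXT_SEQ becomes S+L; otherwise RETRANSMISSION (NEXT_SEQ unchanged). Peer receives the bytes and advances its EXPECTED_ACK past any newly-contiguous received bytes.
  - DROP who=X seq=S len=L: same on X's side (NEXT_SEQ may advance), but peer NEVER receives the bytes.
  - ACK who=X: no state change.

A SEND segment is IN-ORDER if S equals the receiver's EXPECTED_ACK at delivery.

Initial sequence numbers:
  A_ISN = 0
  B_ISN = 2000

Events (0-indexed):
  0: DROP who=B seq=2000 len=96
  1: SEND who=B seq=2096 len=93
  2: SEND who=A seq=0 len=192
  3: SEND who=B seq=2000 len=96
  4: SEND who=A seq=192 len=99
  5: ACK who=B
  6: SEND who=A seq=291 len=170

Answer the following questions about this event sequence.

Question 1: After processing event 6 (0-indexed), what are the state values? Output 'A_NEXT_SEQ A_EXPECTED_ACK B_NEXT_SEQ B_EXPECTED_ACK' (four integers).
After event 0: A_seq=0 A_ack=2000 B_seq=2096 B_ack=0
After event 1: A_seq=0 A_ack=2000 B_seq=2189 B_ack=0
After event 2: A_seq=192 A_ack=2000 B_seq=2189 B_ack=192
After event 3: A_seq=192 A_ack=2189 B_seq=2189 B_ack=192
After event 4: A_seq=291 A_ack=2189 B_seq=2189 B_ack=291
After event 5: A_seq=291 A_ack=2189 B_seq=2189 B_ack=291
After event 6: A_seq=461 A_ack=2189 B_seq=2189 B_ack=461

461 2189 2189 461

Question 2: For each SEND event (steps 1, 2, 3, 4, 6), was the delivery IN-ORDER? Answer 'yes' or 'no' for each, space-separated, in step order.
Step 1: SEND seq=2096 -> out-of-order
Step 2: SEND seq=0 -> in-order
Step 3: SEND seq=2000 -> in-order
Step 4: SEND seq=192 -> in-order
Step 6: SEND seq=291 -> in-order

Answer: no yes yes yes yes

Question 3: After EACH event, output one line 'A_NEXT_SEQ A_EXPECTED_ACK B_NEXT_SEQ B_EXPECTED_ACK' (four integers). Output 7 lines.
0 2000 2096 0
0 2000 2189 0
192 2000 2189 192
192 2189 2189 192
291 2189 2189 291
291 2189 2189 291
461 2189 2189 461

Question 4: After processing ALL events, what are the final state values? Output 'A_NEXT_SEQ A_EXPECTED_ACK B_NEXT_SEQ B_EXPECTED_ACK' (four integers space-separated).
After event 0: A_seq=0 A_ack=2000 B_seq=2096 B_ack=0
After event 1: A_seq=0 A_ack=2000 B_seq=2189 B_ack=0
After event 2: A_seq=192 A_ack=2000 B_seq=2189 B_ack=192
After event 3: A_seq=192 A_ack=2189 B_seq=2189 B_ack=192
After event 4: A_seq=291 A_ack=2189 B_seq=2189 B_ack=291
After event 5: A_seq=291 A_ack=2189 B_seq=2189 B_ack=291
After event 6: A_seq=461 A_ack=2189 B_seq=2189 B_ack=461

Answer: 461 2189 2189 461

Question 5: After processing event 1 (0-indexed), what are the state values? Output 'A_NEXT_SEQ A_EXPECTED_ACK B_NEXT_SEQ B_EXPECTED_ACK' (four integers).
After event 0: A_seq=0 A_ack=2000 B_seq=2096 B_ack=0
After event 1: A_seq=0 A_ack=2000 B_seq=2189 B_ack=0

0 2000 2189 0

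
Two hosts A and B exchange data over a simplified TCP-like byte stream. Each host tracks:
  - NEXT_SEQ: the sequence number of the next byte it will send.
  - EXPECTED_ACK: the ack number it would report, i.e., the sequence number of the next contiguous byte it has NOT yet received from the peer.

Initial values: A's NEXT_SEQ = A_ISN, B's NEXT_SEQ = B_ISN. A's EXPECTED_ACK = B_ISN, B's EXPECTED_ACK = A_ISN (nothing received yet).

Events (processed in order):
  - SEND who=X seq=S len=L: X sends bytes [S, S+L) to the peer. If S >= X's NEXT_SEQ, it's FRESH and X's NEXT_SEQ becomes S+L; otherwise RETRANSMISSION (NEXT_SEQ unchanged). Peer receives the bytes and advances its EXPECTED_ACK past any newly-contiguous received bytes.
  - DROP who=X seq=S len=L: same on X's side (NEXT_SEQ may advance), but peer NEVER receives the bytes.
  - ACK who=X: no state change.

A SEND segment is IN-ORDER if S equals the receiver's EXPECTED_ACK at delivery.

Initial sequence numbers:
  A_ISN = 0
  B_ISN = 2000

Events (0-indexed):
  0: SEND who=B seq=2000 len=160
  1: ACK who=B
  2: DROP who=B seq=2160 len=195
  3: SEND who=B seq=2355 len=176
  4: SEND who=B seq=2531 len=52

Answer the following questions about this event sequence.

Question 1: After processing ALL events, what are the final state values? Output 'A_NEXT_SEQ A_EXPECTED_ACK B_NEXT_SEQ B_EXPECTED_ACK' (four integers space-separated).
After event 0: A_seq=0 A_ack=2160 B_seq=2160 B_ack=0
After event 1: A_seq=0 A_ack=2160 B_seq=2160 B_ack=0
After event 2: A_seq=0 A_ack=2160 B_seq=2355 B_ack=0
After event 3: A_seq=0 A_ack=2160 B_seq=2531 B_ack=0
After event 4: A_seq=0 A_ack=2160 B_seq=2583 B_ack=0

Answer: 0 2160 2583 0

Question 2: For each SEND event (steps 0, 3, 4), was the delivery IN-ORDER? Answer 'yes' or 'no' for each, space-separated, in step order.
Step 0: SEND seq=2000 -> in-order
Step 3: SEND seq=2355 -> out-of-order
Step 4: SEND seq=2531 -> out-of-order

Answer: yes no no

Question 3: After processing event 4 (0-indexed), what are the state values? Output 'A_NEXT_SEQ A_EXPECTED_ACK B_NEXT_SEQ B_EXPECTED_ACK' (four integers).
After event 0: A_seq=0 A_ack=2160 B_seq=2160 B_ack=0
After event 1: A_seq=0 A_ack=2160 B_seq=2160 B_ack=0
After event 2: A_seq=0 A_ack=2160 B_seq=2355 B_ack=0
After event 3: A_seq=0 A_ack=2160 B_seq=2531 B_ack=0
After event 4: A_seq=0 A_ack=2160 B_seq=2583 B_ack=0

0 2160 2583 0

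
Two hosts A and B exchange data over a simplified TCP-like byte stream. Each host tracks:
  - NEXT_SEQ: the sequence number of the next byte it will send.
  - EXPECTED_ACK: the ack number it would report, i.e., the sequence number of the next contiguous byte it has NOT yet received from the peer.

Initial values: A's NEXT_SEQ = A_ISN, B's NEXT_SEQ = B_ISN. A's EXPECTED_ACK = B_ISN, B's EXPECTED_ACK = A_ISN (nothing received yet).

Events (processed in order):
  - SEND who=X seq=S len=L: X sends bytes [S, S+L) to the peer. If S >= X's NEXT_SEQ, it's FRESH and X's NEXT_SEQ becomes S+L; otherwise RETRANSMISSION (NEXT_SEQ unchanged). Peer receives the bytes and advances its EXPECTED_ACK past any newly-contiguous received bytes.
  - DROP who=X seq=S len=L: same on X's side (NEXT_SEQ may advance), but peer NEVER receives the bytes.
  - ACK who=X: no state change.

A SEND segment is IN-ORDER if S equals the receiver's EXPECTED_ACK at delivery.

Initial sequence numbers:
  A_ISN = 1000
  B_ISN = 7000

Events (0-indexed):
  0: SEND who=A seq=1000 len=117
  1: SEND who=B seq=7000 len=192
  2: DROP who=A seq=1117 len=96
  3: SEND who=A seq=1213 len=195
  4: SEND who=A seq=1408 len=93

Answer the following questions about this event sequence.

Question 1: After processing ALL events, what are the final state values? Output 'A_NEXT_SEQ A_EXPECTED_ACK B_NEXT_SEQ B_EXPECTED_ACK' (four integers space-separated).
After event 0: A_seq=1117 A_ack=7000 B_seq=7000 B_ack=1117
After event 1: A_seq=1117 A_ack=7192 B_seq=7192 B_ack=1117
After event 2: A_seq=1213 A_ack=7192 B_seq=7192 B_ack=1117
After event 3: A_seq=1408 A_ack=7192 B_seq=7192 B_ack=1117
After event 4: A_seq=1501 A_ack=7192 B_seq=7192 B_ack=1117

Answer: 1501 7192 7192 1117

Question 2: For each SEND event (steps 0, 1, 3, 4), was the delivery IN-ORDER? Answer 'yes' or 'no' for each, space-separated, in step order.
Step 0: SEND seq=1000 -> in-order
Step 1: SEND seq=7000 -> in-order
Step 3: SEND seq=1213 -> out-of-order
Step 4: SEND seq=1408 -> out-of-order

Answer: yes yes no no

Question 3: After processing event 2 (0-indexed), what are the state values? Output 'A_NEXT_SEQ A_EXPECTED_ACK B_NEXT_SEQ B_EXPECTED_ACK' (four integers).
After event 0: A_seq=1117 A_ack=7000 B_seq=7000 B_ack=1117
After event 1: A_seq=1117 A_ack=7192 B_seq=7192 B_ack=1117
After event 2: A_seq=1213 A_ack=7192 B_seq=7192 B_ack=1117

1213 7192 7192 1117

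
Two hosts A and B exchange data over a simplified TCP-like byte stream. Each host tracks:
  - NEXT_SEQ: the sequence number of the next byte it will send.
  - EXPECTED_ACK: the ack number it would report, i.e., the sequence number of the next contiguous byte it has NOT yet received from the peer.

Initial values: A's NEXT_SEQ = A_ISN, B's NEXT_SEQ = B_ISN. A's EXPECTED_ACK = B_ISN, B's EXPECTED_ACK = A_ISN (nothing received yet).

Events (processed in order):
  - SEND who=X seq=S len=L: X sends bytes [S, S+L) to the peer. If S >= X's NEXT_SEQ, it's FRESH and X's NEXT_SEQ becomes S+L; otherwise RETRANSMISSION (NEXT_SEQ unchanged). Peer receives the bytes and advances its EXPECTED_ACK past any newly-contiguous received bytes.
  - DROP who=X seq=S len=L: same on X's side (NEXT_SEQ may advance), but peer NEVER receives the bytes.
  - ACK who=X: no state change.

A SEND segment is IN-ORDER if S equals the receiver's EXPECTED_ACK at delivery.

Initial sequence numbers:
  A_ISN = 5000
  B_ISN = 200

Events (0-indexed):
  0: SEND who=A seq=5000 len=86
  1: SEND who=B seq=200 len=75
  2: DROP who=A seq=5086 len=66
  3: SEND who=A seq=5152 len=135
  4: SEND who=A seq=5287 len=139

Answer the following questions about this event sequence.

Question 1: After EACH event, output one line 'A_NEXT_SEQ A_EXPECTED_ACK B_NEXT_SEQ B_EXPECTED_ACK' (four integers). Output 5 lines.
5086 200 200 5086
5086 275 275 5086
5152 275 275 5086
5287 275 275 5086
5426 275 275 5086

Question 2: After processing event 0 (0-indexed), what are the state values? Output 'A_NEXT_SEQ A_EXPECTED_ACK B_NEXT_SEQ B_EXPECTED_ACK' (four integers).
After event 0: A_seq=5086 A_ack=200 B_seq=200 B_ack=5086

5086 200 200 5086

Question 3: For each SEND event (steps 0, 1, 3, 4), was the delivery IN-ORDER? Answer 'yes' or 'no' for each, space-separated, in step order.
Step 0: SEND seq=5000 -> in-order
Step 1: SEND seq=200 -> in-order
Step 3: SEND seq=5152 -> out-of-order
Step 4: SEND seq=5287 -> out-of-order

Answer: yes yes no no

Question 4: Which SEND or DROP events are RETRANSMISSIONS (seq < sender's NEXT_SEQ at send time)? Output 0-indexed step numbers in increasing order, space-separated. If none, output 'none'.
Answer: none

Derivation:
Step 0: SEND seq=5000 -> fresh
Step 1: SEND seq=200 -> fresh
Step 2: DROP seq=5086 -> fresh
Step 3: SEND seq=5152 -> fresh
Step 4: SEND seq=5287 -> fresh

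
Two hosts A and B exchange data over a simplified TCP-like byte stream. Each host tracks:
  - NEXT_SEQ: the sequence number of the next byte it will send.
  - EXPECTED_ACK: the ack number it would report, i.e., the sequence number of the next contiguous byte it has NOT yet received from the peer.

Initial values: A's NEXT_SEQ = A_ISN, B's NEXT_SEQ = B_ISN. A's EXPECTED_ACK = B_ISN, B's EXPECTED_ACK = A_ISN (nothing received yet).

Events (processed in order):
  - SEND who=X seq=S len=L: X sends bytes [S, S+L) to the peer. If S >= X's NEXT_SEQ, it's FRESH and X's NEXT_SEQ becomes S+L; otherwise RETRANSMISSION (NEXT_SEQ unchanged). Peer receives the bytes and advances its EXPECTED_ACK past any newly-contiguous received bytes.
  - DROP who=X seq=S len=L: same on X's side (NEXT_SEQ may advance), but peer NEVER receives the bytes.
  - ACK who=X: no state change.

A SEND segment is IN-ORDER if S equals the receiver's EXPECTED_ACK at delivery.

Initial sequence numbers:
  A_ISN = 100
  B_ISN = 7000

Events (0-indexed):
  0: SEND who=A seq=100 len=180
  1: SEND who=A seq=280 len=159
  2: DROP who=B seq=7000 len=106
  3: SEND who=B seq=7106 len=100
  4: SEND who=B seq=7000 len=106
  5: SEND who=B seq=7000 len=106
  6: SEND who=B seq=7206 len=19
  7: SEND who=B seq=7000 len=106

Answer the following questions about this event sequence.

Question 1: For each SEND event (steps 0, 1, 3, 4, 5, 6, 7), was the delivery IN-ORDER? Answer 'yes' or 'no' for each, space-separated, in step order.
Answer: yes yes no yes no yes no

Derivation:
Step 0: SEND seq=100 -> in-order
Step 1: SEND seq=280 -> in-order
Step 3: SEND seq=7106 -> out-of-order
Step 4: SEND seq=7000 -> in-order
Step 5: SEND seq=7000 -> out-of-order
Step 6: SEND seq=7206 -> in-order
Step 7: SEND seq=7000 -> out-of-order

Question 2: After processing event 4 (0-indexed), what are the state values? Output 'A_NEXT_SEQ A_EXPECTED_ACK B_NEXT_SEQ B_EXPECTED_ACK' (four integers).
After event 0: A_seq=280 A_ack=7000 B_seq=7000 B_ack=280
After event 1: A_seq=439 A_ack=7000 B_seq=7000 B_ack=439
After event 2: A_seq=439 A_ack=7000 B_seq=7106 B_ack=439
After event 3: A_seq=439 A_ack=7000 B_seq=7206 B_ack=439
After event 4: A_seq=439 A_ack=7206 B_seq=7206 B_ack=439

439 7206 7206 439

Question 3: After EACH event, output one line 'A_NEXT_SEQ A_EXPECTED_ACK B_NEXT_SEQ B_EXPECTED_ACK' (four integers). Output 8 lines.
280 7000 7000 280
439 7000 7000 439
439 7000 7106 439
439 7000 7206 439
439 7206 7206 439
439 7206 7206 439
439 7225 7225 439
439 7225 7225 439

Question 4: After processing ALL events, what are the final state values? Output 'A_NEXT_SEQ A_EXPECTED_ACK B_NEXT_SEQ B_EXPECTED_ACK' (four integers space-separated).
Answer: 439 7225 7225 439

Derivation:
After event 0: A_seq=280 A_ack=7000 B_seq=7000 B_ack=280
After event 1: A_seq=439 A_ack=7000 B_seq=7000 B_ack=439
After event 2: A_seq=439 A_ack=7000 B_seq=7106 B_ack=439
After event 3: A_seq=439 A_ack=7000 B_seq=7206 B_ack=439
After event 4: A_seq=439 A_ack=7206 B_seq=7206 B_ack=439
After event 5: A_seq=439 A_ack=7206 B_seq=7206 B_ack=439
After event 6: A_seq=439 A_ack=7225 B_seq=7225 B_ack=439
After event 7: A_seq=439 A_ack=7225 B_seq=7225 B_ack=439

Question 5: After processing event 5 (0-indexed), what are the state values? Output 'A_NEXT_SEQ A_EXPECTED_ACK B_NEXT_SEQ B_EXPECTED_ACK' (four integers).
After event 0: A_seq=280 A_ack=7000 B_seq=7000 B_ack=280
After event 1: A_seq=439 A_ack=7000 B_seq=7000 B_ack=439
After event 2: A_seq=439 A_ack=7000 B_seq=7106 B_ack=439
After event 3: A_seq=439 A_ack=7000 B_seq=7206 B_ack=439
After event 4: A_seq=439 A_ack=7206 B_seq=7206 B_ack=439
After event 5: A_seq=439 A_ack=7206 B_seq=7206 B_ack=439

439 7206 7206 439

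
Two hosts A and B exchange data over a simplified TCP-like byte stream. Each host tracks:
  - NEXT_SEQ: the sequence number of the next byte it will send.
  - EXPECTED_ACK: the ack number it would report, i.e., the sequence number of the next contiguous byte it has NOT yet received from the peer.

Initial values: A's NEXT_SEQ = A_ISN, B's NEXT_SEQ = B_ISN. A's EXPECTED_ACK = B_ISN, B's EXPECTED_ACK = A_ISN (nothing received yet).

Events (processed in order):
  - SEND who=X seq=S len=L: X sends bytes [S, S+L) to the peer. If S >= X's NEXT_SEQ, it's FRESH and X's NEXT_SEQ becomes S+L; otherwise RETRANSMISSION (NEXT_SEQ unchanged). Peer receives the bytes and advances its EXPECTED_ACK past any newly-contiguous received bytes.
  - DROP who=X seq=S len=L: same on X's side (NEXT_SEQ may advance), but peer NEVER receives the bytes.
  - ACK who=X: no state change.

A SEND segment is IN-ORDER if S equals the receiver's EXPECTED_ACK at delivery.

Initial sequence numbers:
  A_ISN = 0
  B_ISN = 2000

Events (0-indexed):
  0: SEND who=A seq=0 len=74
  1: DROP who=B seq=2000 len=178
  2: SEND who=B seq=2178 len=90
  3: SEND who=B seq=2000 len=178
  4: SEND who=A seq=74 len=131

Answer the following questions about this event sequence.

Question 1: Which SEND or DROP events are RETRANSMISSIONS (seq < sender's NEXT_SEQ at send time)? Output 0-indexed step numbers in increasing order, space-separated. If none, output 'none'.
Step 0: SEND seq=0 -> fresh
Step 1: DROP seq=2000 -> fresh
Step 2: SEND seq=2178 -> fresh
Step 3: SEND seq=2000 -> retransmit
Step 4: SEND seq=74 -> fresh

Answer: 3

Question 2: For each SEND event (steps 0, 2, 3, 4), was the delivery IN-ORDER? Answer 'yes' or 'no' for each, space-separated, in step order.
Step 0: SEND seq=0 -> in-order
Step 2: SEND seq=2178 -> out-of-order
Step 3: SEND seq=2000 -> in-order
Step 4: SEND seq=74 -> in-order

Answer: yes no yes yes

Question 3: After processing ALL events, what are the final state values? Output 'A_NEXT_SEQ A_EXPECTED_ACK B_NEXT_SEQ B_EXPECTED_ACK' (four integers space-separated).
After event 0: A_seq=74 A_ack=2000 B_seq=2000 B_ack=74
After event 1: A_seq=74 A_ack=2000 B_seq=2178 B_ack=74
After event 2: A_seq=74 A_ack=2000 B_seq=2268 B_ack=74
After event 3: A_seq=74 A_ack=2268 B_seq=2268 B_ack=74
After event 4: A_seq=205 A_ack=2268 B_seq=2268 B_ack=205

Answer: 205 2268 2268 205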